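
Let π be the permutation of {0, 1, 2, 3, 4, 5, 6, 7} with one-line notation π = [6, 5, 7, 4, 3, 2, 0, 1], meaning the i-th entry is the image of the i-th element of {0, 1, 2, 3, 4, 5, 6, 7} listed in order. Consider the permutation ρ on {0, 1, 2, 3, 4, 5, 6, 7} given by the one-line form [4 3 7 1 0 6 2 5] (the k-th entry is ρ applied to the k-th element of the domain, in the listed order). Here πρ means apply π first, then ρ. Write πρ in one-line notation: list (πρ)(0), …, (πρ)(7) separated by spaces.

2 6 5 0 1 7 4 3

For each element, apply π then ρ: 0 → 6 → 2; 1 → 5 → 6; 2 → 7 → 5; 3 → 4 → 0; 4 → 3 → 1; 5 → 2 → 7; 6 → 0 → 4; 7 → 1 → 3.
Collecting the images, πρ = [2 6 5 0 1 7 4 3].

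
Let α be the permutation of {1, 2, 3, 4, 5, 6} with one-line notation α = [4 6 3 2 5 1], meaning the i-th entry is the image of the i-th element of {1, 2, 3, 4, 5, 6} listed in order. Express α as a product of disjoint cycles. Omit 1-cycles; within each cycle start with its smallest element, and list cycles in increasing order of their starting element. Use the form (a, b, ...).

(1, 4, 2, 6)

Iterating α from 1 gives 1 → 4 → 2 → 6 → 1; that is the 4-cycle (1, 4, 2, 6).
Repeating from the next unused element and collecting all non-trivial cycles gives (1, 4, 2, 6).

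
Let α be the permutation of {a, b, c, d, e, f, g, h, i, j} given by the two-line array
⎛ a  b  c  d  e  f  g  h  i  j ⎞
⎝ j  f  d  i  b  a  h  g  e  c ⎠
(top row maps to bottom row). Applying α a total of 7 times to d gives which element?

Tracing d → i → … returns to d after 8 steps, so d lies in an 8-cycle (a, j, c, d, i, e, b, f).
Stepping 7 places around the cycle: d → i → e → b → f → a → j → c.

c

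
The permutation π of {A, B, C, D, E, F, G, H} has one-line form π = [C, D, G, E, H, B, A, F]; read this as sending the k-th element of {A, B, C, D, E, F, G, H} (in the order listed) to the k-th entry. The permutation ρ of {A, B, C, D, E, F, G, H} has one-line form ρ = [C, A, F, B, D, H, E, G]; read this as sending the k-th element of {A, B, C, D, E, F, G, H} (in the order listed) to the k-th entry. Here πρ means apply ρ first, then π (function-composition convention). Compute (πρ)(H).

A

First apply ρ: ρ(H) = G, then π(G) = A. Thus (πρ)(H) = A.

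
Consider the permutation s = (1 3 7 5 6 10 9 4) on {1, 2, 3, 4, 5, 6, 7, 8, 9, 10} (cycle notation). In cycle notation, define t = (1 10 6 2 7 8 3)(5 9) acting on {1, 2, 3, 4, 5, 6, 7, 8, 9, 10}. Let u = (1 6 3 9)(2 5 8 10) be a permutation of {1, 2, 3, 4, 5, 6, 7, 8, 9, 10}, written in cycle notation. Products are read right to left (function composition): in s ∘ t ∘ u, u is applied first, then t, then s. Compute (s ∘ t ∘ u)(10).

(s ∘ t ∘ u)(10) = s(t(u(10))). u(10) = 2, then t(2) = 7, then s(7) = 5, so the result is 5.

5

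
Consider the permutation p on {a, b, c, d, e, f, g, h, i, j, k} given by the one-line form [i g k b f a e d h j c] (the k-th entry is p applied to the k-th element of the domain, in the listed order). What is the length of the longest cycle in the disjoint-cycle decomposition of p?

8

Decomposing into disjoint cycles gives (a, i, h, d, b, g, e, f)(c, k); the longest has length 8.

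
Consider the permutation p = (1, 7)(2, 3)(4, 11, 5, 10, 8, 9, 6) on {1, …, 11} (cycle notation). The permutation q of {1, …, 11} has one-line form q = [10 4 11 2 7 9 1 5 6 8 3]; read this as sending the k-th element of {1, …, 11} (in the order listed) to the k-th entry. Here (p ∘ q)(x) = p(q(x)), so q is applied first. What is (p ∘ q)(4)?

First apply q: q(4) = 2, then p(2) = 3. Thus (p ∘ q)(4) = 3.

3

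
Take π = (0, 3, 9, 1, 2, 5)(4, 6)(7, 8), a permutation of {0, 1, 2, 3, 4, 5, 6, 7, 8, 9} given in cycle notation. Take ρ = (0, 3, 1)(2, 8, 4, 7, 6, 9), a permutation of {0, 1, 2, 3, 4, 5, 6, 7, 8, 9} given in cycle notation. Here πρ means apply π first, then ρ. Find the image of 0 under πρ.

(πρ)(0) = ρ(π(0)). π(0) = 3, then ρ(3) = 1. So (πρ)(0) = 1.

1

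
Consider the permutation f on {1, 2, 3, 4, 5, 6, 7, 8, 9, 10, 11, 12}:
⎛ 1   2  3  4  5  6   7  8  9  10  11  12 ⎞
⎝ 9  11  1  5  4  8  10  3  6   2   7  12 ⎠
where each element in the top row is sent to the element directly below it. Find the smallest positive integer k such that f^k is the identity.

Writing f as disjoint cycles, the cycle lengths are 5, 4, 2, 1.
The order is lcm(5, 4, 2) = 20.

20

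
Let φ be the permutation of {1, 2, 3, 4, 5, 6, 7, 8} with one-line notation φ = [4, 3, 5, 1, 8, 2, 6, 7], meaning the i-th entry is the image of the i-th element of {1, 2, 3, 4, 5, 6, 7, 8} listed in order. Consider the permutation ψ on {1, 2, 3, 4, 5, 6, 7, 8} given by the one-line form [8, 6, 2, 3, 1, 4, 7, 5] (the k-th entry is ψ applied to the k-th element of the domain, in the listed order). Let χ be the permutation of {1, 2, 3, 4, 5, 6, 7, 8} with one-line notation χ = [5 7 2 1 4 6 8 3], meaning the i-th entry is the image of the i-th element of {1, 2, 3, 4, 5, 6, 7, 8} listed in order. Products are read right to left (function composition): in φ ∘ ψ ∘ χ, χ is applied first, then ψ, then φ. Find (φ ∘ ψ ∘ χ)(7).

(φ ∘ ψ ∘ χ)(7) = φ(ψ(χ(7))). χ(7) = 8, then ψ(8) = 5, then φ(5) = 8, so the result is 8.

8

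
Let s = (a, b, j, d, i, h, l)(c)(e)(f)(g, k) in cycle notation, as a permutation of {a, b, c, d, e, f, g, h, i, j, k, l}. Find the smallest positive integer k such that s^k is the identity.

14

The disjoint cycles have lengths 7, 2, 1, 1, 1.
Since disjoint cycles commute, ord(s) = lcm(7, 2) = 14.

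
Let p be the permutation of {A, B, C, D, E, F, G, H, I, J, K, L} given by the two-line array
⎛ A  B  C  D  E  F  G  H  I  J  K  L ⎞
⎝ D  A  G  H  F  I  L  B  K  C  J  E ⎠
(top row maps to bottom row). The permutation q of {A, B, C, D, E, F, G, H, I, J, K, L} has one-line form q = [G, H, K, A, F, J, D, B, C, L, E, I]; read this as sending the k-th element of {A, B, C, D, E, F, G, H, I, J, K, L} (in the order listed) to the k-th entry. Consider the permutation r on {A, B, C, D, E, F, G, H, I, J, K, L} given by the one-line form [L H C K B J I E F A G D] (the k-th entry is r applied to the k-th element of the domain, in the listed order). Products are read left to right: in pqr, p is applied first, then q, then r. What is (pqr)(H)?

Chase H: p(H) = B; q(B) = H; r(H) = E. Hence (pqr)(H) = E.

E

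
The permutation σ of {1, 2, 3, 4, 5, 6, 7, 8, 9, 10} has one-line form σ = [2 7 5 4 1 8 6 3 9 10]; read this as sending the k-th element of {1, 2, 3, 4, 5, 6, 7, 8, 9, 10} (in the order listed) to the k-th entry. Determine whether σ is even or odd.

even

In disjoint-cycle form the cycle lengths are 7, 1, 1, 1.
A cycle is odd iff its length is even; σ has 0 even-length cycles, so sgn(σ) = (−1)^0 and σ is even.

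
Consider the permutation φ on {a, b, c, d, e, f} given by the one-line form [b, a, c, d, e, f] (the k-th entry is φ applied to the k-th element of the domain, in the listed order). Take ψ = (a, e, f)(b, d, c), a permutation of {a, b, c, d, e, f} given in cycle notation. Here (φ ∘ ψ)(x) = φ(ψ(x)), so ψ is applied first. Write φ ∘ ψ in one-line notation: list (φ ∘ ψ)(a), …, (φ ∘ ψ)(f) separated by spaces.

For each element, apply ψ then φ: a → e → e; b → d → d; c → b → a; d → c → c; e → f → f; f → a → b.
So φ ∘ ψ in one-line form is e d a c f b.

e d a c f b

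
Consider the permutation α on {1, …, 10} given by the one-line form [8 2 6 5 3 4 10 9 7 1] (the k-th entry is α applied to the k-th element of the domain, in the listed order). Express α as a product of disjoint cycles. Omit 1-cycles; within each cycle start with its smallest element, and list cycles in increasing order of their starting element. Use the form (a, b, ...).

Start at 1 and follow images: 1 → 8 → 9 → 7 → 10 → 1, giving the cycle (1, 8, 9, 7, 10).
Continuing from each remaining unvisited element yields (1, 8, 9, 7, 10)(3, 6, 4, 5).

(1, 8, 9, 7, 10)(3, 6, 4, 5)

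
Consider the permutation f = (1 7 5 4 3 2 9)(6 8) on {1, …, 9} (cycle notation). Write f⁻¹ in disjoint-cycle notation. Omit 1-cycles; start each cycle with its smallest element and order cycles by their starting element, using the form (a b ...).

The inverse reverses each cycle.
After reversing and putting each cycle's least element first, f⁻¹ = (1 9 2 3 4 5 7)(6 8).

(1 9 2 3 4 5 7)(6 8)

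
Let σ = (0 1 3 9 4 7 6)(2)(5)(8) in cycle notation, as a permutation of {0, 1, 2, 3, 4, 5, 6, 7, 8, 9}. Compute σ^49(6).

6 lies in the 7-cycle (0 1 3 9 4 7 6).
Powers repeat with period 7 on this cycle, and 49 mod 7 = 0, so σ^49(6) = σ^0(6).
So σ^49(6) = 6.

6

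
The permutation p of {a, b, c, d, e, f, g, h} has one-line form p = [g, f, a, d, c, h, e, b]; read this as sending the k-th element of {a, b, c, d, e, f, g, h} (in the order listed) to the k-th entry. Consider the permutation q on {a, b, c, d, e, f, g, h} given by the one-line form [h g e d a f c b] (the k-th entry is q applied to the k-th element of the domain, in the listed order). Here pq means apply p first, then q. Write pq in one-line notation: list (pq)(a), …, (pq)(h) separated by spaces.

(pq)(x) = q(p(x)). Computing each image: q(p(a)) = q(g) = c, q(p(b)) = q(f) = f, q(p(c)) = q(a) = h, q(p(d)) = q(d) = d, q(p(e)) = q(c) = e, q(p(f)) = q(h) = b, q(p(g)) = q(e) = a, q(p(h)) = q(b) = g.
Hence pq = [c f h d e b a g].

c f h d e b a g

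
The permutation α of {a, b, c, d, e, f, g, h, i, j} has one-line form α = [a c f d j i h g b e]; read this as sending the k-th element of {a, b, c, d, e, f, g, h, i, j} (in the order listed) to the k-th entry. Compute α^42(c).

i

Tracing c → f → … returns to c after 4 steps, so c lies in a 4-cycle (b c f i).
On a 4-cycle, α^4 is the identity, so α^42 = α^2 there (42 ≡ 2 mod 4).
Stepping 2 places around the cycle: c → f → i.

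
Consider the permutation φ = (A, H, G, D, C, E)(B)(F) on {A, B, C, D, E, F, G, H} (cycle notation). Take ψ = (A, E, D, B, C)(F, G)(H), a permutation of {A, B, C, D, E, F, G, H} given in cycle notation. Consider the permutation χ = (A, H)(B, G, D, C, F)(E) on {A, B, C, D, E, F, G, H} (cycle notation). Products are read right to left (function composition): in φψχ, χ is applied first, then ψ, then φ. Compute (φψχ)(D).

H

Chase D: χ(D) = C; ψ(C) = A; φ(A) = H. Hence (φψχ)(D) = H.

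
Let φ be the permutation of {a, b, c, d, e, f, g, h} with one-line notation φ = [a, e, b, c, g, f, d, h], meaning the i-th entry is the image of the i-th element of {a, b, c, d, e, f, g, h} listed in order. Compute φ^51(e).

g

Tracing e → g → … returns to e after 5 steps, so e lies in a 5-cycle (b e g d c).
On a 5-cycle, φ^5 is the identity, so φ^51 = φ^1 there (51 ≡ 1 mod 5).
Advancing 1 step from e: e → g.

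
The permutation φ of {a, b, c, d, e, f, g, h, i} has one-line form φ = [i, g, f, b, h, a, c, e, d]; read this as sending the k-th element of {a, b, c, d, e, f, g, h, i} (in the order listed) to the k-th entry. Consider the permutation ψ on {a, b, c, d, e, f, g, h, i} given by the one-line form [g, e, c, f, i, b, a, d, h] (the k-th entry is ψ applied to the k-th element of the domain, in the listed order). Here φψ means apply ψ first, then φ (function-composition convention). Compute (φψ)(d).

a

ψ(d) = f, then φ(f) = a; composing gives (φψ)(d) = a.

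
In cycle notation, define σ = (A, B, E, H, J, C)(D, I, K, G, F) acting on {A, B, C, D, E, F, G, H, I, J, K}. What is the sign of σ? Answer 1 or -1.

-1

The cycle lengths are 6, 5.
A cycle of length ℓ contributes ℓ−1 transpositions, so σ is a product of 5 + 4 = 9 transpositions — odd.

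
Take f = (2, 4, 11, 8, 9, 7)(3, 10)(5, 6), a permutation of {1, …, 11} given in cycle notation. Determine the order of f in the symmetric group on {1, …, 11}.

6

The disjoint cycles have lengths 6, 2, 2, 1.
Since disjoint cycles commute, ord(f) = lcm(6, 2, 2) = 6.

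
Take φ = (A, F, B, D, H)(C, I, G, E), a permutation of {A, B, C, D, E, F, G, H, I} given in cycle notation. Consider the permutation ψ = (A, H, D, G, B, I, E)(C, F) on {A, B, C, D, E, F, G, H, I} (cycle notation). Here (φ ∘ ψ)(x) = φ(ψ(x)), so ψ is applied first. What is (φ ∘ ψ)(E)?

ψ(E) = A, then φ(A) = F; composing gives (φ ∘ ψ)(E) = F.

F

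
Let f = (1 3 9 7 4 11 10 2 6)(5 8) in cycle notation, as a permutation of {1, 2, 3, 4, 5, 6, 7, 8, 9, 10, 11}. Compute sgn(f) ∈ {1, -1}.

The cycle lengths are 9, 2.
A cycle is odd iff its length is even; f has 1 even-length cycle, so sgn(f) = (−1)^1 and f is odd.

-1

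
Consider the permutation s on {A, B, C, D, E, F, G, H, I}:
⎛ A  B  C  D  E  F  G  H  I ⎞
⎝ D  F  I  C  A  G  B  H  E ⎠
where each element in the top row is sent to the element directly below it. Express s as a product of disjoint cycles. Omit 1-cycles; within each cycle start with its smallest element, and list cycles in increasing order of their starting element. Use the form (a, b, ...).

(A, D, C, I, E)(B, F, G)

Start at A and follow images: A → D → C → I → E → A, giving the cycle (A, D, C, I, E).
Continuing from each remaining unvisited element yields (A, D, C, I, E)(B, F, G).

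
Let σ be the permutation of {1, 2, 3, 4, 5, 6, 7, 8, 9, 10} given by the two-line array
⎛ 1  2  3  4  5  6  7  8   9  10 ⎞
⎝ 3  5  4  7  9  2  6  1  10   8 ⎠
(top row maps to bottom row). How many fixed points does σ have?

No element satisfies σ(x) = x, so there are 0 fixed points.

0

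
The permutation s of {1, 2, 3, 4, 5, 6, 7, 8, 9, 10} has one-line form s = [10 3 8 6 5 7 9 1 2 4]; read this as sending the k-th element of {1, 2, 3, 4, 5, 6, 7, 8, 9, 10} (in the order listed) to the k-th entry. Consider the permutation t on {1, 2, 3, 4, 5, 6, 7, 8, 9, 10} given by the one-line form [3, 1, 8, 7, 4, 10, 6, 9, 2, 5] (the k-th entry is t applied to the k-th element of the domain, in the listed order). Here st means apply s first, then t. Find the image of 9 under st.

1

s(9) = 2, then t(2) = 1; composing gives (st)(9) = 1.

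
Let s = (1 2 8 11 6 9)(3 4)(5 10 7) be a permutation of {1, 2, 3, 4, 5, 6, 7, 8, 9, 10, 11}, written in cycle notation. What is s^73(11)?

6

11 lies in the 6-cycle (1 2 8 11 6 9).
On a 6-cycle, s^6 is the identity, so s^73 = s^1 there (73 ≡ 1 mod 6).
Stepping 1 place around the cycle: 11 → 6.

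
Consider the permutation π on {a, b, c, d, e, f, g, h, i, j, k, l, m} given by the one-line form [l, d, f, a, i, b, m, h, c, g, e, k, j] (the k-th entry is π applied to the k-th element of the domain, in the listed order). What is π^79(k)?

Tracing k → e → … returns to k after 9 steps, so k lies in a 9-cycle (a, l, k, e, i, c, f, b, d).
Powers repeat with period 9 on this cycle, and 79 mod 9 = 7, so π^79(k) = π^7(k).
Advancing 7 steps from k: k → e → i → c → f → b → d → a.

a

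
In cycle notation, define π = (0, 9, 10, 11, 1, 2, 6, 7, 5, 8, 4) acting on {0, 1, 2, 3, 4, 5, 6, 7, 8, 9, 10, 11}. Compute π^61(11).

11 lies in the 11-cycle (0, 9, 10, 11, 1, 2, 6, 7, 5, 8, 4).
Powers repeat with period 11 on this cycle, and 61 mod 11 = 6, so π^61(11) = π^6(11).
Stepping 6 places around the cycle: 11 → 1 → 2 → 6 → 7 → 5 → 8.

8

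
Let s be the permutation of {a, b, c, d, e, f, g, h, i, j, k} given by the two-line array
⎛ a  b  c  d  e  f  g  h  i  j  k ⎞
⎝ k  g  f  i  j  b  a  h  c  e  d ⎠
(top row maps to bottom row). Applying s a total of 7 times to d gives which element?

k

Tracing d → i → … returns to d after 8 steps, so d lies in an 8-cycle (a, k, d, i, c, f, b, g).
Stepping 7 places around the cycle: d → i → c → f → b → g → a → k.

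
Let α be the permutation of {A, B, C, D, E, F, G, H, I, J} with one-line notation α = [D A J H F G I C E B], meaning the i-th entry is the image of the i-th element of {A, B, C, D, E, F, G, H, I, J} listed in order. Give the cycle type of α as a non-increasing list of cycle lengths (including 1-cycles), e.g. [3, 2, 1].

[6, 4]

The disjoint cycles are (A, D, H, C, J, B)(E, F, G, I), with lengths 6, 4 in non-increasing order.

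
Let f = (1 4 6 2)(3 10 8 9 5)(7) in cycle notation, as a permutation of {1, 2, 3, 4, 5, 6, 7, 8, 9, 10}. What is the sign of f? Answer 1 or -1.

-1

The cycle lengths are 5, 4, 1.
A cycle is odd iff its length is even; f has 1 even-length cycle, so sgn(f) = (−1)^1 and f is odd.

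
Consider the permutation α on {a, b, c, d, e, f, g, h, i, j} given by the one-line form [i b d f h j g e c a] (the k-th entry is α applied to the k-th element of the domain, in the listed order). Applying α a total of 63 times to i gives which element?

Tracing i → c → … returns to i after 6 steps, so i lies in a 6-cycle (a i c d f j).
Powers repeat with period 6 on this cycle, and 63 mod 6 = 3, so α^63(i) = α^3(i).
Advancing 3 steps from i: i → c → d → f.

f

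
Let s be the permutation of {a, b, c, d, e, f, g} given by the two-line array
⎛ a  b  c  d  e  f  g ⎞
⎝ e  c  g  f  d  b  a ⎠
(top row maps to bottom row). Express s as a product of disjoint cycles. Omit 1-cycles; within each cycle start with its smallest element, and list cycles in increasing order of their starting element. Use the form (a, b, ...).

(a, e, d, f, b, c, g)

Iterating s from a gives a → e → d → f → b → c → g → a; that is the 7-cycle (a, e, d, f, b, c, g).
Continuing from each remaining unvisited element yields (a, e, d, f, b, c, g).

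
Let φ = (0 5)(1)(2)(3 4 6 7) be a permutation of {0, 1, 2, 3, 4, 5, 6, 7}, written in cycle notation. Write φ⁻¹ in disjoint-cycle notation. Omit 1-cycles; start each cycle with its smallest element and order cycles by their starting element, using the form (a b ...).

(0 5)(3 7 6 4)

Inverting a permutation written in cycle notation just reverses the order within every cycle.
After reversing and putting each cycle's least element first, φ⁻¹ = (0 5)(3 7 6 4).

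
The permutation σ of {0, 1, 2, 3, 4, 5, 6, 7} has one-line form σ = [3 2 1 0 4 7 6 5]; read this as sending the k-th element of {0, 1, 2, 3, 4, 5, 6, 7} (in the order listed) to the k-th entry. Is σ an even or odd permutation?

In disjoint-cycle form the cycle lengths are 2, 2, 2, 1, 1.
A cycle of length ℓ contributes ℓ−1 transpositions, so σ is a product of 1 + 1 + 1 = 3 transpositions — odd.

odd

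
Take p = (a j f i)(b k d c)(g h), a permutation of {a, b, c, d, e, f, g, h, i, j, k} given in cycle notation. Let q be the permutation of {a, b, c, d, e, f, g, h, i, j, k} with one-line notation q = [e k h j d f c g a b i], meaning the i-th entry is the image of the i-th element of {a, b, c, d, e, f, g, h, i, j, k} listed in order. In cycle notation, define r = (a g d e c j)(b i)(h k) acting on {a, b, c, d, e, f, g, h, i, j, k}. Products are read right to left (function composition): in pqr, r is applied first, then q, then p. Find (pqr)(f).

i

Chase f: r(f) = f; q(f) = f; p(f) = i. Hence (pqr)(f) = i.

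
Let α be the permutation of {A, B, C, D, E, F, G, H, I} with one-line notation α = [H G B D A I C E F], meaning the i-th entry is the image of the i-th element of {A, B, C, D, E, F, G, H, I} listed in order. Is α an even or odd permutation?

odd

In disjoint-cycle form the cycle lengths are 3, 3, 2, 1.
A cycle is odd iff its length is even; α has 1 even-length cycle, so sgn(α) = (−1)^1 and α is odd.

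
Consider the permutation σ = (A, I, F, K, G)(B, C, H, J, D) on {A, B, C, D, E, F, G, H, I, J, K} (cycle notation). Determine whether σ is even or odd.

even

The cycle lengths are 5, 5, 1.
A cycle of length ℓ contributes ℓ−1 transpositions, so σ is a product of 4 + 4 = 8 transpositions — even.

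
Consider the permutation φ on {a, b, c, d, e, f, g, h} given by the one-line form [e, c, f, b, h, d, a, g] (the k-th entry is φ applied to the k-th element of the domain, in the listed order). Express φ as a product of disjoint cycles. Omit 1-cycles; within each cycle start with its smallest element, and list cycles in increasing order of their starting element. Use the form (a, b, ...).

(a, e, h, g)(b, c, f, d)

Start at a and follow images: a → e → h → g → a, giving the cycle (a, e, h, g).
Repeating from the next unused element and collecting all non-trivial cycles gives (a, e, h, g)(b, c, f, d).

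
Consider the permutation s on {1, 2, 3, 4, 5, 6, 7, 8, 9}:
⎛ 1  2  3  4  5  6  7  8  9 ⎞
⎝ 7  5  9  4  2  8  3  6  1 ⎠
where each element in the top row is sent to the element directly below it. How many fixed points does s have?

1

The fixed points (elements with s(x) = x) are {4}, so there is 1.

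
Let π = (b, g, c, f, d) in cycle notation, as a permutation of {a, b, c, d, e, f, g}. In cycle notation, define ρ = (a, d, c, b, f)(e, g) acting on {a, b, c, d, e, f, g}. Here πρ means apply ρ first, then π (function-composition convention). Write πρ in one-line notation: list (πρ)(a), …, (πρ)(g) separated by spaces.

b d g f c a e

(πρ)(x) = π(ρ(x)). Computing each image: π(ρ(a)) = π(d) = b, π(ρ(b)) = π(f) = d, π(ρ(c)) = π(b) = g, π(ρ(d)) = π(c) = f, π(ρ(e)) = π(g) = c, π(ρ(f)) = π(a) = a, π(ρ(g)) = π(e) = e.
Hence πρ = [b d g f c a e].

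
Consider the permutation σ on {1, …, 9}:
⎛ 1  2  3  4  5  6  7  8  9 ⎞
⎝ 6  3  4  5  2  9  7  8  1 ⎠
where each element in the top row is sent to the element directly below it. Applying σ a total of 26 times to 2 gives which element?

4

Tracing 2 → 3 → … returns to 2 after 4 steps, so 2 lies in a 4-cycle (2 3 4 5).
Powers repeat with period 4 on this cycle, and 26 mod 4 = 2, so σ^26(2) = σ^2(2).
Advancing 2 steps from 2: 2 → 3 → 4.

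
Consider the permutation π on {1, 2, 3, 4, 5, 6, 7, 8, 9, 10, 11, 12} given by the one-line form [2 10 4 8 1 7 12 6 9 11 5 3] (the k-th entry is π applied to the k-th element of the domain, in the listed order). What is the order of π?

30

The disjoint-cycle form of π has cycle lengths 6, 5, 1.
The order of π is the least common multiple of its cycle lengths: lcm(6, 5) = 30.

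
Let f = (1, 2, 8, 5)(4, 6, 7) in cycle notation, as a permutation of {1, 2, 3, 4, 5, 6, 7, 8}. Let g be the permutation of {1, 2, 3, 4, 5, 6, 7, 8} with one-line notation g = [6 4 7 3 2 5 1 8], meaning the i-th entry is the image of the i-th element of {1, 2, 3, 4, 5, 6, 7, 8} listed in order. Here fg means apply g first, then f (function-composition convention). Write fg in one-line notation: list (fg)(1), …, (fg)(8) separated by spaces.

(fg)(x) = f(g(x)). Computing each image: f(g(1)) = f(6) = 7, f(g(2)) = f(4) = 6, f(g(3)) = f(7) = 4, f(g(4)) = f(3) = 3, f(g(5)) = f(2) = 8, f(g(6)) = f(5) = 1, f(g(7)) = f(1) = 2, f(g(8)) = f(8) = 5.
Hence fg = [7 6 4 3 8 1 2 5].

7 6 4 3 8 1 2 5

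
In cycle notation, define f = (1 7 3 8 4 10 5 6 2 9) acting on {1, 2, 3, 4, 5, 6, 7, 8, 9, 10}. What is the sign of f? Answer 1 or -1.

-1

The cycle lengths are 10.
A cycle of length ℓ contributes ℓ−1 transpositions, so f is a product of 9 transpositions — odd.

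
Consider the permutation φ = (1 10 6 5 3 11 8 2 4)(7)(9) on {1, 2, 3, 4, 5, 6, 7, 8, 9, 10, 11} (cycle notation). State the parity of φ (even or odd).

The cycle lengths are 9, 1, 1.
A cycle of length ℓ contributes ℓ−1 transpositions, so φ is a product of 8 transpositions — even.

even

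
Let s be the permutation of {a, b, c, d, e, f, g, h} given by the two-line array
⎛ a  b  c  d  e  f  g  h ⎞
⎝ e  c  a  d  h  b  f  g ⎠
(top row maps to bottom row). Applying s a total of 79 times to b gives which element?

Tracing b → c → … returns to b after 7 steps, so b lies in a 7-cycle (a, e, h, g, f, b, c).
Since the cycle has length 7, s^79 acts on it the same as s^2 (79 mod 7 = 2).
Stepping 2 places around the cycle: b → c → a.

a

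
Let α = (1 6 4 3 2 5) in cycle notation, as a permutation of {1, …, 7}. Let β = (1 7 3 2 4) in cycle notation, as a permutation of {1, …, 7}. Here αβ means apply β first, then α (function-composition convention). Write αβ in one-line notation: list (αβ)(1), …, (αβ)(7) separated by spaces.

(αβ)(x) = α(β(x)). Computing each image: α(β(1)) = α(7) = 7, α(β(2)) = α(4) = 3, α(β(3)) = α(2) = 5, α(β(4)) = α(1) = 6, α(β(5)) = α(5) = 1, α(β(6)) = α(6) = 4, α(β(7)) = α(3) = 2.
Hence αβ = [7 3 5 6 1 4 2].

7 3 5 6 1 4 2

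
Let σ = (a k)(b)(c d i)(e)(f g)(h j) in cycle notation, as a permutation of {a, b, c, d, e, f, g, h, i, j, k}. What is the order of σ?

6

The disjoint cycles have lengths 3, 2, 2, 2, 1, 1.
Since disjoint cycles commute, ord(σ) = lcm(3, 2, 2, 2) = 6.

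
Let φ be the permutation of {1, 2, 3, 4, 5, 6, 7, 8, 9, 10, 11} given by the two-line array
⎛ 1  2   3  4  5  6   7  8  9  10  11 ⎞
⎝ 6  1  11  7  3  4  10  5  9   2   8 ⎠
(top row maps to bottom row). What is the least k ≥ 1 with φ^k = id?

Decomposing into disjoint cycles gives cycle lengths 6, 4, 1.
The order of φ is the least common multiple of its cycle lengths: lcm(6, 4) = 12.

12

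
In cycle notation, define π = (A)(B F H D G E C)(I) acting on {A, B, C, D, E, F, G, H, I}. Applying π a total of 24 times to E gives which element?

E lies in the 7-cycle (B F H D G E C).
Powers repeat with period 7 on this cycle, and 24 mod 7 = 3, so π^24(E) = π^3(E).
Advancing 3 steps from E: E → C → B → F.

F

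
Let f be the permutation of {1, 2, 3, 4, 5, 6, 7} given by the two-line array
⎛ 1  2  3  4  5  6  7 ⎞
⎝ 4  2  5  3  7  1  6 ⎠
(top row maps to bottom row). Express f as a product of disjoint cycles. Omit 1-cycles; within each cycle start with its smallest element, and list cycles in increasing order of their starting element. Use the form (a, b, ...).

(1, 4, 3, 5, 7, 6)

From 1: 1 → 4 → 3 → 5 → 7 → 6 → 1, closing the cycle (1, 4, 3, 5, 7, 6).
Repeating from the next unused element and collecting all non-trivial cycles gives (1, 4, 3, 5, 7, 6).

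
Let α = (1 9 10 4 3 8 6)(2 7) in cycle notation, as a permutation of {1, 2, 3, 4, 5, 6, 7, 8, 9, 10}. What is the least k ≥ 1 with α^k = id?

The cycle type of α is (7, 2, 1).
Since disjoint cycles commute, ord(α) = lcm(7, 2) = 14.

14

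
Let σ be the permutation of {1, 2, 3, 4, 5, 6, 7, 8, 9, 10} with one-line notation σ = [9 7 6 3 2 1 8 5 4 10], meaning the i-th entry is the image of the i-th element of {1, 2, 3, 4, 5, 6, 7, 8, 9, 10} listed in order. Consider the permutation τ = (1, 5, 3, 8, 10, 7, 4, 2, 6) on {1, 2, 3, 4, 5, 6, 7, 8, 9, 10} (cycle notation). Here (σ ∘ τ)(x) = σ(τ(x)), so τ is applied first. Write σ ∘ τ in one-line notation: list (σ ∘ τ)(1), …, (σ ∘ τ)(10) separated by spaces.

2 1 5 7 6 9 3 10 4 8

Chase each element through τ then σ: 1 → 5 → 2; 2 → 6 → 1; 3 → 8 → 5; 4 → 2 → 7; 5 → 3 → 6; 6 → 1 → 9; 7 → 4 → 3; 8 → 10 → 10; 9 → 9 → 4; 10 → 7 → 8.
Collecting the images, σ ∘ τ = [2 1 5 7 6 9 3 10 4 8].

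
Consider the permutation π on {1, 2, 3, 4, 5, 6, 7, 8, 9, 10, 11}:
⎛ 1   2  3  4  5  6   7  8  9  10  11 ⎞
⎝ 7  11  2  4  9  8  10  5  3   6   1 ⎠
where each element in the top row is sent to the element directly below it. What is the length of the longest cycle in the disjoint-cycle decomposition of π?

Decomposing into disjoint cycles gives (1 7 10 6 8 5 9 3 2 11); the longest has length 10.

10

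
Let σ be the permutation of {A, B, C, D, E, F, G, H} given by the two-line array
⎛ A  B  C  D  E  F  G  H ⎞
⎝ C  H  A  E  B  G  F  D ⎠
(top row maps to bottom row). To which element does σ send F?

The entry below F in the array is G, so σ(F) = G.

G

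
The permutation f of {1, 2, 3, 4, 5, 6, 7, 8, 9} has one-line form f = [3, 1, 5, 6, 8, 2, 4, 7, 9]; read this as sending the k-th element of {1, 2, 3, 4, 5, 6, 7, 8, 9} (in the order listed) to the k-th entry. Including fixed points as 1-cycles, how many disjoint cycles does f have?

2

The cycle decomposition is (1, 3, 5, 8, 7, 4, 6, 2)(9), which has 2 cycles (counting 1-cycles).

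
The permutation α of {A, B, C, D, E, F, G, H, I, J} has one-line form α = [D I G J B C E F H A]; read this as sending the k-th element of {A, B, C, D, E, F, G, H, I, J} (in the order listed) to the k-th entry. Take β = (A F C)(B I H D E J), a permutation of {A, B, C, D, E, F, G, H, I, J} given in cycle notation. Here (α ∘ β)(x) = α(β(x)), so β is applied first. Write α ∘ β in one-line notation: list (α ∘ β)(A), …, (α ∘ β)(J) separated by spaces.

(α ∘ β)(x) = α(β(x)). Computing each image: α(β(A)) = α(F) = C, α(β(B)) = α(I) = H, α(β(C)) = α(A) = D, α(β(D)) = α(E) = B, α(β(E)) = α(J) = A, α(β(F)) = α(C) = G, α(β(G)) = α(G) = E, α(β(H)) = α(D) = J, α(β(I)) = α(H) = F, α(β(J)) = α(B) = I.
Hence α ∘ β = [C H D B A G E J F I].

C H D B A G E J F I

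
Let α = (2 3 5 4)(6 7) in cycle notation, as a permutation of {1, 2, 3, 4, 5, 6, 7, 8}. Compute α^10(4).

4 lies in the 4-cycle (2 3 5 4).
Since the cycle has length 4, α^10 acts on it the same as α^2 (10 mod 4 = 2).
Advancing 2 steps from 4: 4 → 2 → 3.

3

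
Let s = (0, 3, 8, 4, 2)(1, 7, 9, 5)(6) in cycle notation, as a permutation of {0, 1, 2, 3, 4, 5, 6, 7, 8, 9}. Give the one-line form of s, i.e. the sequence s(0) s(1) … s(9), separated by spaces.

3 7 0 8 2 1 6 9 4 5

Each element maps to the next entry in its cycle (wrapping to the front): 0→3, 1→7, 2→0, 3→8, 4→2, 5→1, 6→6, 7→9, 8→4, 9→5.
So the one-line form is 3 7 0 8 2 1 6 9 4 5.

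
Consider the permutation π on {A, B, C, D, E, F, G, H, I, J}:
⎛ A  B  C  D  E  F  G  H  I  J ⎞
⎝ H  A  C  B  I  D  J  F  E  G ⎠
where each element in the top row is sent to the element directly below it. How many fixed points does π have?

The fixed points (elements with π(x) = x) are {C}, so there is 1.

1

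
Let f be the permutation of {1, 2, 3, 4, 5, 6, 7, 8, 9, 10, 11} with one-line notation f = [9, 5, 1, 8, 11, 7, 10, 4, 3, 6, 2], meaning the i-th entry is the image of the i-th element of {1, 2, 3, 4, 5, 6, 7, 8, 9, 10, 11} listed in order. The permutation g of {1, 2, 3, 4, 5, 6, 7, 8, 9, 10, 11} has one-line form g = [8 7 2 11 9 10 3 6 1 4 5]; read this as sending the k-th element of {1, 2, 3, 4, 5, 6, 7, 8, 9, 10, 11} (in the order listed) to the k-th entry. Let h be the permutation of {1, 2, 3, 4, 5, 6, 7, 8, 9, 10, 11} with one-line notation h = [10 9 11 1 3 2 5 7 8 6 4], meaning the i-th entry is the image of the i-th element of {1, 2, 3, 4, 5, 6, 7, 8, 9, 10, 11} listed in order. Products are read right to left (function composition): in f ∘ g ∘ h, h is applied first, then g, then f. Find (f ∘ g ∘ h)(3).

(f ∘ g ∘ h)(3) = f(g(h(3))). h(3) = 11, then g(11) = 5, then f(5) = 11, so the result is 11.

11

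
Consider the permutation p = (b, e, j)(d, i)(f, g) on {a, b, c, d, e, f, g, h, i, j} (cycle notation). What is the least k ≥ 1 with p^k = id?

6

The cycle type of p is (3, 2, 2, 1, 1, 1).
Since disjoint cycles commute, ord(p) = lcm(3, 2, 2) = 6.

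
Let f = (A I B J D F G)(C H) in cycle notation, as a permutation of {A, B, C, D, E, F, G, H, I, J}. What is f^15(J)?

D

J lies in the 7-cycle (A I B J D F G).
Since the cycle has length 7, f^15 acts on it the same as f^1 (15 mod 7 = 1).
Advancing 1 step from J: J → D.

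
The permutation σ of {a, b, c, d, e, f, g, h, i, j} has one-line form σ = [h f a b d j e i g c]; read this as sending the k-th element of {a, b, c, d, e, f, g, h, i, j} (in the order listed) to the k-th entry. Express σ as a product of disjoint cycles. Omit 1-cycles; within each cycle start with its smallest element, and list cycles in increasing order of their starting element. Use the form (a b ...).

Start at a and follow images: a → h → i → g → e → d → b → f → j → c → a, giving the cycle (a h i g e d b f j c).
Continuing from each remaining unvisited element yields (a h i g e d b f j c).

(a h i g e d b f j c)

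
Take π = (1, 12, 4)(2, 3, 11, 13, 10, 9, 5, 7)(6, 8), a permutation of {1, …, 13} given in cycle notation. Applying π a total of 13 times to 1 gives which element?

1 lies in the 3-cycle (1, 12, 4).
Since the cycle has length 3, π^13 acts on it the same as π^1 (13 mod 3 = 1).
Stepping 1 place around the cycle: 1 → 12.

12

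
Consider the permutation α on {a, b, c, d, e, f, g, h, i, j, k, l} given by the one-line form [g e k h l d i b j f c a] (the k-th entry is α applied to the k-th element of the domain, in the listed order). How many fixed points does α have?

0

No element satisfies α(x) = x, so there are 0 fixed points.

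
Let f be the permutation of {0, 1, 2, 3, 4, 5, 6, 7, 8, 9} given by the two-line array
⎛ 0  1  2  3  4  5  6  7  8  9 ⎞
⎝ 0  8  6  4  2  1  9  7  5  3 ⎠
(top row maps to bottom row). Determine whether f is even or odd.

In disjoint-cycle form the cycle lengths are 5, 3, 1, 1.
A cycle is odd iff its length is even; f has 0 even-length cycles, so sgn(f) = (−1)^0 and f is even.

even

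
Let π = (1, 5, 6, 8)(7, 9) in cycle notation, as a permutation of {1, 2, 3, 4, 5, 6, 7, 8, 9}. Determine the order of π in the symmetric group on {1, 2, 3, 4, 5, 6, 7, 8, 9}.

4

The disjoint cycles have lengths 4, 2, 1, 1, 1.
The order of π is the least common multiple of its cycle lengths: lcm(4, 2) = 4.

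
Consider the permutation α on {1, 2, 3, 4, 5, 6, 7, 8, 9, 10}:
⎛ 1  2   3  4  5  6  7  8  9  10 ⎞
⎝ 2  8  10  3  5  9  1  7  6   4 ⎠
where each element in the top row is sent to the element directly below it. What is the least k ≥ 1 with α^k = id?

Decomposing into disjoint cycles gives cycle lengths 4, 3, 2, 1.
The order is lcm(4, 3, 2) = 12.

12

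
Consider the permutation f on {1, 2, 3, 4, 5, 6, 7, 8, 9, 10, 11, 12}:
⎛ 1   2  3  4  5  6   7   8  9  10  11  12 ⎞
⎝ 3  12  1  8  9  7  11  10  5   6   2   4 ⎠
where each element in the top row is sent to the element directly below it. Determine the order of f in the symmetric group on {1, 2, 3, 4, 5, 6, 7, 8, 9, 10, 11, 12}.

8

The disjoint-cycle form of f has cycle lengths 8, 2, 2.
The order is lcm(8, 2, 2) = 8.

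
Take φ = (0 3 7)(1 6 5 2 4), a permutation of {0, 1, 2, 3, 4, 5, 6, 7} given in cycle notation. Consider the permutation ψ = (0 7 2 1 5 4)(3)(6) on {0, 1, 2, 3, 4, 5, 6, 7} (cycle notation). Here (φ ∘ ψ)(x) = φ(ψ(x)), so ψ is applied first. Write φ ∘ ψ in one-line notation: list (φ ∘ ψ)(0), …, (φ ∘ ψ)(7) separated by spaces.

For each element, apply ψ then φ: 0 → 7 → 0; 1 → 5 → 2; 2 → 1 → 6; 3 → 3 → 7; 4 → 0 → 3; 5 → 4 → 1; 6 → 6 → 5; 7 → 2 → 4.
So φ ∘ ψ in one-line form is 0 2 6 7 3 1 5 4.

0 2 6 7 3 1 5 4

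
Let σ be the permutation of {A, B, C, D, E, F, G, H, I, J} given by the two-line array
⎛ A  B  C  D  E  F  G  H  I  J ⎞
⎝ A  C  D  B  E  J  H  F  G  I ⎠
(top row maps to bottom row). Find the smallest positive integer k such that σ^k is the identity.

The disjoint-cycle form of σ has cycle lengths 5, 3, 1, 1.
Since disjoint cycles commute, ord(σ) = lcm(5, 3) = 15.

15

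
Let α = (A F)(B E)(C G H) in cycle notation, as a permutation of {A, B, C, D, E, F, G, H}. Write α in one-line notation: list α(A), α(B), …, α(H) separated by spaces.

Each element maps to the next entry in its cycle (wrapping to the front): A→F, B→E, C→G, D→D, E→B, F→A, G→H, H→C.
Listing these in domain order gives F E G D B A H C.

F E G D B A H C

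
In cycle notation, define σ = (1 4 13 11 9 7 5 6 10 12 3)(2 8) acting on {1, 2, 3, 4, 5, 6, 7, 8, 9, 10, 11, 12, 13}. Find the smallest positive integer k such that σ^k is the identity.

22

The disjoint cycles have lengths 11, 2.
Since disjoint cycles commute, ord(σ) = lcm(11, 2) = 22.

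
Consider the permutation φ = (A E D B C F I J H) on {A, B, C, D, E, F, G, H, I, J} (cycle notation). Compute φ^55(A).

E

A lies in the 9-cycle (A E D B C F I J H).
On a 9-cycle, φ^9 is the identity, so φ^55 = φ^1 there (55 ≡ 1 mod 9).
Stepping 1 place around the cycle: A → E.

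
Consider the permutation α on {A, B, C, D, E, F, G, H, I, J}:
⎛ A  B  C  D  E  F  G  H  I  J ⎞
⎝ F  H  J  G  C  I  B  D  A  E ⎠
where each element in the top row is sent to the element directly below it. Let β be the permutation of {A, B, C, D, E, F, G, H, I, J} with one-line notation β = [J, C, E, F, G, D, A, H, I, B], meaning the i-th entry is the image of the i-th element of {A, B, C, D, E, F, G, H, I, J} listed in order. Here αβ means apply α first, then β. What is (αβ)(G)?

(αβ)(G) = β(α(G)). α(G) = B, then β(B) = C. So (αβ)(G) = C.

C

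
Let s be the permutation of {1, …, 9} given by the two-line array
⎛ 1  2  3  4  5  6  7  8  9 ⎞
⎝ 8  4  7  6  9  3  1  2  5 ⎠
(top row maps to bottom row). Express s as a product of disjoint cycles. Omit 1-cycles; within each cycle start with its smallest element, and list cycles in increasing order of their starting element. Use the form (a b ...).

Iterating s from 1 gives 1 → 8 → 2 → 4 → 6 → 3 → 7 → 1; that is the 7-cycle (1 8 2 4 6 3 7).
Continuing from each remaining unvisited element yields (1 8 2 4 6 3 7)(5 9).

(1 8 2 4 6 3 7)(5 9)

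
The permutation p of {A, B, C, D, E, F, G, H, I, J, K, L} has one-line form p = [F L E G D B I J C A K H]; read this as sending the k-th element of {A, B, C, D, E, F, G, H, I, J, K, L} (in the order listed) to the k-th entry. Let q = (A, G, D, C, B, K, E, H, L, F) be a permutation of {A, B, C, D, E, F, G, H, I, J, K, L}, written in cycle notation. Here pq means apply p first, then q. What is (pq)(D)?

D

p(D) = G, then q(G) = D; composing gives (pq)(D) = D.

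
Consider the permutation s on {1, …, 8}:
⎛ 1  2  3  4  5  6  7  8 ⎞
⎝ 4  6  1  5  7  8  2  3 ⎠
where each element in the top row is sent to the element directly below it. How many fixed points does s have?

0

No element satisfies s(x) = x, so there are 0 fixed points.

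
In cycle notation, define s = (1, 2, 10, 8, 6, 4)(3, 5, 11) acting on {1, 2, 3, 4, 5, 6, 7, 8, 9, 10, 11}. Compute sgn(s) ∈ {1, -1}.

-1

The cycle lengths are 6, 3, 1, 1.
A cycle is odd iff its length is even; s has 1 even-length cycle, so sgn(s) = (−1)^1 and s is odd.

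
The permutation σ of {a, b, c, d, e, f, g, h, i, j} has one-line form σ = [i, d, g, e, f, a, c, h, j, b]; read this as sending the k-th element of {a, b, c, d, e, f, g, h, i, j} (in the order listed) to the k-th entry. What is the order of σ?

14

Writing σ as disjoint cycles, the cycle lengths are 7, 2, 1.
The order of σ is the least common multiple of its cycle lengths: lcm(7, 2) = 14.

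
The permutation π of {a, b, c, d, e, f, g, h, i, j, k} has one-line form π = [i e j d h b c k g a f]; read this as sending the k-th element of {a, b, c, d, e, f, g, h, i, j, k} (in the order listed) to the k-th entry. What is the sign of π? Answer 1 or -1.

In disjoint-cycle form the cycle lengths are 5, 5, 1.
A cycle is odd iff its length is even; π has 0 even-length cycles, so sgn(π) = (−1)^0 and π is even.

1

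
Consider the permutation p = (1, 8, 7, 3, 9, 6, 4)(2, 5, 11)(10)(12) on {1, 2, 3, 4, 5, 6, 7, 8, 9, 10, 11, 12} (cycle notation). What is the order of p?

The cycle type of p is (7, 3, 1, 1).
The order of p is the least common multiple of its cycle lengths: lcm(7, 3) = 21.

21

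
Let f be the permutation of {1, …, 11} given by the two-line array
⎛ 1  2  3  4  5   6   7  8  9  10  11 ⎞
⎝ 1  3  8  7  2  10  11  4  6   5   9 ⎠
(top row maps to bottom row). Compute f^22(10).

Tracing 10 → 5 → … returns to 10 after 10 steps, so 10 lies in a 10-cycle (2, 3, 8, 4, 7, 11, 9, 6, 10, 5).
Powers repeat with period 10 on this cycle, and 22 mod 10 = 2, so f^22(10) = f^2(10).
Advancing 2 steps from 10: 10 → 5 → 2.

2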